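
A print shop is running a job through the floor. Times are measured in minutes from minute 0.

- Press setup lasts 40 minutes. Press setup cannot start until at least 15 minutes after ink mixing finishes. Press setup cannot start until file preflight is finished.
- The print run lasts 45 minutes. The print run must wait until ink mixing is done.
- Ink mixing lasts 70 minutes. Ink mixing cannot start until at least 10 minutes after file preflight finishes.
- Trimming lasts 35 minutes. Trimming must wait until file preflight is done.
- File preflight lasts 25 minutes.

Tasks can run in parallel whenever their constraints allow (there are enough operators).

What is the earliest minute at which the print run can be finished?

150

File preflight has no prerequisites, so it starts at minute 0 and finishes at minute 25.
Ink mixing cannot begin until file preflight (finishes minute 25, plus 10-minute gap → minute 35). It runs from minute 35 to 35 + 70 = minute 105.
The print run cannot begin until ink mixing (finishes minute 105). It runs from minute 105 to 105 + 45 = minute 150.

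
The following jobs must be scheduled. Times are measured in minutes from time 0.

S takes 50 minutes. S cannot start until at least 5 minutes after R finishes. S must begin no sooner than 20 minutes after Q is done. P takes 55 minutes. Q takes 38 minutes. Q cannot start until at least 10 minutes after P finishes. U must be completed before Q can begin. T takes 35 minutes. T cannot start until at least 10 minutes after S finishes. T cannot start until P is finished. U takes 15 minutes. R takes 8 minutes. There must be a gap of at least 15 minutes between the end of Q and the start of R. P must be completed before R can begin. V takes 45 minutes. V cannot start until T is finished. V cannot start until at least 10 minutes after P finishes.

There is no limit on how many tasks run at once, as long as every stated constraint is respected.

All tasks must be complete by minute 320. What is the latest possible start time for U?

V must finish by minute 320; it takes 45 minutes, so it must start by 320 − 45 = minute 275.
T feeds into V (must start by minute 275); so T must finish by minute 275 and therefore start by minute 240.
Since T (must start by minute 240, minus 10-minute gap → minute 230) depends on it, S must finish by minute 230. Backing off its 50-minute duration gives a latest start of minute 180.
R must finish before S (must start by minute 180, minus 5-minute gap → minute 175). With an 8-minute duration, R must start by 175 − 8 = minute 167.
Q has several dependents: R (must start by minute 167, minus 15-minute gap → minute 152); S (must start by minute 180, minus 20-minute gap → minute 160). The earliest of those limits is minute 152, so Q must start by 152 − 38 = minute 114.
U feeds into Q (must start by minute 114); so U must finish by minute 114 and therefore start by minute 99.

99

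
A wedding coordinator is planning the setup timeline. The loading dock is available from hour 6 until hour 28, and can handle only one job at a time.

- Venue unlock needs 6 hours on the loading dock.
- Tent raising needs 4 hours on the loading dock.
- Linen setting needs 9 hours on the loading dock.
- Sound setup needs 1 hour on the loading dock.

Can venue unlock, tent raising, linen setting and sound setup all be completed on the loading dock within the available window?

The loading dock window is 28 − 6 = 22 hours.
Running back to back, the jobs need 6 + 4 + 9 + 1 = 20 hours on the loading dock.
Since 20 ≤ 22, they fit within the window.

Yes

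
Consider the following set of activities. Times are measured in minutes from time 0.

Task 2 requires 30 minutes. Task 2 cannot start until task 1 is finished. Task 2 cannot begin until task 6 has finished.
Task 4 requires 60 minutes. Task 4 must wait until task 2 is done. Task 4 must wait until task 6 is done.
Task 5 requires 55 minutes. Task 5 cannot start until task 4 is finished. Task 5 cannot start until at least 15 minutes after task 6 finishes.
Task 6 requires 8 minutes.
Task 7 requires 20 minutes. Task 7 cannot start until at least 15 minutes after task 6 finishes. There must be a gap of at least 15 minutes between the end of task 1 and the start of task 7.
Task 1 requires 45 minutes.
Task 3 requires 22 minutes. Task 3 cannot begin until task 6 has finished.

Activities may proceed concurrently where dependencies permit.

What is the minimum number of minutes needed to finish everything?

Task 6 has no prerequisites, so it starts at minute 0 and finishes at minute 8.
After task 6 (finishes minute 8), task 3 can start at minute 8 and finishes at minute 30.
Task 1 has no prerequisites, so it starts at minute 0 and finishes at minute 45.
Task 7 cannot start until task 6 (finishes minute 8, plus 15-minute gap → minute 23); task 1 (finishes minute 45, plus 15-minute gap → minute 60). The controlling bound is minute 60, so task 7 finishes at 60 + 20 = minute 80.
Task 2 has to wait for task 1 (finishes minute 45); task 6 (finishes minute 8). The latest of these is minute 45, so task 2 runs minute 45 to 45 + 30 = minute 75.
For task 4: task 2 (finishes minute 75); task 6 (finishes minute 8). Taking the maximum gives a start of minute 75, and it finishes at 75 + 60 = minute 135.
Task 5 has to wait for task 4 (finishes minute 135); task 6 (finishes minute 8, plus 15-minute gap → minute 23). The latest of these is minute 135, so task 5 runs minute 135 to 135 + 55 = minute 190.
All tasks are finished once the last one completes. Finish times: Task 1 at 45, Task 2 at 75, Task 3 at 30, Task 4 at 135, Task 5 at 190, Task 6 at 8, Task 7 at 80. The latest is minute 190.

190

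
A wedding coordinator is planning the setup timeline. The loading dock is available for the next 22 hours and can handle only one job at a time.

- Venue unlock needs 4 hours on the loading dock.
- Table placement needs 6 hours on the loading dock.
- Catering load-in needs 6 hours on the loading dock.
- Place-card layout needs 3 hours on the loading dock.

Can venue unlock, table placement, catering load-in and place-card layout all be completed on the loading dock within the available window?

Running back to back, the jobs need 4 + 6 + 6 + 3 = 19 hours on the loading dock.
Since 19 ≤ 22, they fit within the window.

Yes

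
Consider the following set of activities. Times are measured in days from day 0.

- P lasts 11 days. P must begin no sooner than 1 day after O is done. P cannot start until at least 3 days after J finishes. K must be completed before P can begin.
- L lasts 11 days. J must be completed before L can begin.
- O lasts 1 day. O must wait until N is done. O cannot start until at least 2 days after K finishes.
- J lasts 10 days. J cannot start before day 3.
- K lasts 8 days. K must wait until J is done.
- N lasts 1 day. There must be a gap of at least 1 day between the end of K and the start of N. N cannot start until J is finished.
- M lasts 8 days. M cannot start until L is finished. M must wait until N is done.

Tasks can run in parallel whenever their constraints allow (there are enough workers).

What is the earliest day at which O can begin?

23

J cannot begin until its own release at day 3. It runs from day 3 to 3 + 10 = day 13.
K waits on J (finishes day 13), so it starts at day 13 and finishes at 13 + 8 = day 21.
N needs all of K (finishes day 21, plus 1-day gap → day 22); J (finishes day 13). That puts its earliest start at day 22; it finishes at 22 + 1 = day 23.
O waits on N (finishes day 23); K (finishes day 21, plus 2-day gap → day 23). The latest of these is day 23, which is the earliest O can start.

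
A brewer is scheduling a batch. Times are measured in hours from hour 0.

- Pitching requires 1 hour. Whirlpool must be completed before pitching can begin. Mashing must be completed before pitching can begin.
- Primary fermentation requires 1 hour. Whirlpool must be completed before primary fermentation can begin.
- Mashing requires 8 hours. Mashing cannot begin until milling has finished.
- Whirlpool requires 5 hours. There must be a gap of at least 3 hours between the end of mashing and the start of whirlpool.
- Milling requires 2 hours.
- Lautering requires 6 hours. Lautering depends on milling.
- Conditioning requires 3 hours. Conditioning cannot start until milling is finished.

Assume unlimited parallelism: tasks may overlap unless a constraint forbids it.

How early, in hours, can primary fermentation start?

18

Milling can start immediately at hour 0; it finishes at hour 2.
Mashing waits on milling (finishes hour 2), so it starts at hour 2 and finishes at 2 + 8 = hour 10.
After mashing (finishes hour 10, plus 3-hour gap → hour 13), whirlpool can start at hour 13 and finishes at hour 18.
Primary fermentation waits on whirlpool (finishes hour 18), so the earliest it can start is hour 18.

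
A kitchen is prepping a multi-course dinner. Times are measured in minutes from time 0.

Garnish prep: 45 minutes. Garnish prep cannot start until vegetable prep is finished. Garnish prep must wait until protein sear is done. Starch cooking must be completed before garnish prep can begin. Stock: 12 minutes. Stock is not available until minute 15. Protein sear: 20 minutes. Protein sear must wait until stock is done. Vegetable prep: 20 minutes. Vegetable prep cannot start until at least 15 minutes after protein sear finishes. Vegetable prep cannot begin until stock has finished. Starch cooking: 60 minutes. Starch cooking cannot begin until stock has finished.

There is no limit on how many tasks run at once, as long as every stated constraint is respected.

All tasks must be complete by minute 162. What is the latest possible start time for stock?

Nothing follows garnish prep; the deadline of minute 162 is its only limit. It must start by 162 − 45 = minute 117.
Vegetable prep must finish before garnish prep (must start by minute 117). With a 20-minute duration, vegetable prep must start by 117 − 20 = minute 97.
Protein sear has several dependents: vegetable prep (must start by minute 97, minus 15-minute gap → minute 82); garnish prep (must start by minute 117). The earliest of those limits is minute 82, so protein sear must start by 82 − 20 = minute 62.
Since garnish prep (must start by minute 117) depends on it, starch cooking must finish by minute 117. Backing off its 60-minute duration gives a latest start of minute 57.
For stock: protein sear (must start by minute 62); vegetable prep (must start by minute 97); starch cooking (must start by minute 57). The most restrictive is minute 57; with a 12-minute duration, stock must start by minute 45.

45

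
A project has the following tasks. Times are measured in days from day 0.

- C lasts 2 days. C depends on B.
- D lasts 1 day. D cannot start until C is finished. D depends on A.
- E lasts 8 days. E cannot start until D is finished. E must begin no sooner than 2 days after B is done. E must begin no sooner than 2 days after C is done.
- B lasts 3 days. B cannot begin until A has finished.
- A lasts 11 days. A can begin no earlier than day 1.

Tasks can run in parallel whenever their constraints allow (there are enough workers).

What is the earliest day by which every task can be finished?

27

After its own release at day 1, A can start at day 1 and finishes at day 12.
B waits on A (finishes day 12), so it starts at day 12 and finishes at 12 + 3 = day 15.
C cannot begin until B (finishes day 15). It runs from day 15 to 15 + 2 = day 17.
D has to wait for C (finishes day 17); A (finishes day 12). The latest of these is day 17, so D runs day 17 to 17 + 1 = day 18.
E cannot start until D (finishes day 18); B (finishes day 15, plus 2-day gap → day 17); C (finishes day 17, plus 2-day gap → day 19). The controlling bound is day 19, so E finishes at 19 + 8 = day 27.
All tasks are finished once the last one completes. Finish times: A at 12, B at 15, C at 17, D at 18, E at 27. The latest is day 27.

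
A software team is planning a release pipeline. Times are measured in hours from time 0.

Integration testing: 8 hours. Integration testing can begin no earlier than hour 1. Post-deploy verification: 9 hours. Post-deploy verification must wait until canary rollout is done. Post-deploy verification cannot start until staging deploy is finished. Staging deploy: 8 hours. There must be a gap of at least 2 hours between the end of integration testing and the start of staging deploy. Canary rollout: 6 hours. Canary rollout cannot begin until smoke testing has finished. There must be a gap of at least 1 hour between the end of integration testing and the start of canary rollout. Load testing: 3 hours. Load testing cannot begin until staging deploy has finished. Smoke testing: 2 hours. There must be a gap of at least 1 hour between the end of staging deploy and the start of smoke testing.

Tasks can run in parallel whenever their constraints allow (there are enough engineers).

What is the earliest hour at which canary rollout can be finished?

28

Integration testing cannot begin until its own release at hour 1. It runs from hour 1 to 1 + 8 = hour 9.
Staging deploy waits on integration testing (finishes hour 9, plus 2-hour gap → hour 11), so it starts at hour 11 and finishes at 11 + 8 = hour 19.
After staging deploy (finishes hour 19, plus 1-hour gap → hour 20), smoke testing can start at hour 20 and finishes at hour 22.
For canary rollout: smoke testing (finishes hour 22); integration testing (finishes hour 9, plus 1-hour gap → hour 10). Taking the maximum gives a start of hour 22, and it finishes at 22 + 6 = hour 28.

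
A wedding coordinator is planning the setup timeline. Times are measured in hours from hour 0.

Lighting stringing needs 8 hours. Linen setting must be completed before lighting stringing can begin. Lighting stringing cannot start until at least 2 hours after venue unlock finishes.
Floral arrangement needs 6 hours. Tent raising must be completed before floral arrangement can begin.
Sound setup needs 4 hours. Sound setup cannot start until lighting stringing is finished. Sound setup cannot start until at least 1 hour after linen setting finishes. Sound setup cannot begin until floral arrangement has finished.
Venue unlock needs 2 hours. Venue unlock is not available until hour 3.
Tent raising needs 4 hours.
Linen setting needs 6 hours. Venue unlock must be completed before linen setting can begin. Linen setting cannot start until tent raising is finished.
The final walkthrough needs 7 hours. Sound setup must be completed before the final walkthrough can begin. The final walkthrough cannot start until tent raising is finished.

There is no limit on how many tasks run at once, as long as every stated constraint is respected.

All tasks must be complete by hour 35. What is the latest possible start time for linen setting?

The final walkthrough must finish by hour 35; it takes 7 hours, so it must start by 35 − 7 = hour 28.
Since the final walkthrough (must start by hour 28) depends on it, sound setup must finish by hour 28. Backing off its 4-hour duration gives a latest start of hour 24.
Lighting stringing must finish before sound setup (must start by hour 24). With an 8-hour duration, lighting stringing must start by 24 − 8 = hour 16.
Linen setting must finish in time for lighting stringing (must start by hour 16); sound setup (must start by hour 24, minus 1-hour gap → hour 23). The tightest is hour 16, so linen setting must start by 16 − 6 = hour 10.

10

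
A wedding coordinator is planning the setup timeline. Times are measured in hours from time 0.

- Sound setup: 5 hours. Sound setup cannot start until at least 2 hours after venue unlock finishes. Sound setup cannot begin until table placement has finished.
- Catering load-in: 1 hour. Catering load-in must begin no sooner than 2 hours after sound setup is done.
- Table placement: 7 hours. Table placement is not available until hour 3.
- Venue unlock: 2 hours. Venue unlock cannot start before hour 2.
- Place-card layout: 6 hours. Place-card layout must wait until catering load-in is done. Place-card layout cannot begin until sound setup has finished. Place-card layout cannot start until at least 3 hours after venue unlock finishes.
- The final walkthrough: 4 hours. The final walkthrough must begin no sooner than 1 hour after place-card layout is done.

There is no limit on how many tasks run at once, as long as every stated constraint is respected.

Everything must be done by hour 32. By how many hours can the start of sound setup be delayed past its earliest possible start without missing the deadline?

Table placement cannot begin until its own release at hour 3. It runs from hour 3 to 3 + 7 = hour 10.
Venue unlock cannot begin until its own release at hour 2. It runs from hour 2 to 2 + 2 = hour 4.
Sound setup needs all of venue unlock (finishes hour 4, plus 2-hour gap → hour 6); table placement (finishes hour 10). That puts its earliest start at hour 10; it finishes at 10 + 5 = hour 15.

Working backward from the deadline:
The final walkthrough has no dependents, so it just needs to finish by hour 32. Starting by 32 − 4 = hour 28 achieves that.
Place-card layout has to be done before the final walkthrough (must start by hour 28, minus 1-hour gap → hour 27). That means finishing by hour 27, i.e. starting by 27 − 6 = hour 21.
Since place-card layout (must start by hour 21) depends on it, catering load-in must finish by hour 21. Backing off its 1-hour duration gives a latest start of hour 20.
Sound setup must finish in time for catering load-in (must start by hour 20, minus 2-hour gap → hour 18); place-card layout (must start by hour 21). The tightest is hour 18, so sound setup must start by 18 − 5 = hour 13.
So sound setup can start as early as hour 10 and as late as hour 13, giving 13 − 10 = 3 hours of slack.

3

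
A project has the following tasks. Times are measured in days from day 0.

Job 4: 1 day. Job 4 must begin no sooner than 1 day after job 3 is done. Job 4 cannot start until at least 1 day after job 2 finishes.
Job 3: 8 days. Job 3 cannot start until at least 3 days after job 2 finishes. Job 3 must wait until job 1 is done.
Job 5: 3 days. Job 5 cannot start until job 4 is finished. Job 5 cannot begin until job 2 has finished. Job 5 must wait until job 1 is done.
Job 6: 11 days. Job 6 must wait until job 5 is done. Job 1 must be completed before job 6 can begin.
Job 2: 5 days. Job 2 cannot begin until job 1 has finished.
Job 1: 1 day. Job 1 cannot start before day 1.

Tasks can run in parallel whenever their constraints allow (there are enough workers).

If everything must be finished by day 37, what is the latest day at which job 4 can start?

Nothing follows job 6; the deadline of day 37 is its only limit. It must start by 37 − 11 = day 26.
Since job 6 (must start by day 26) depends on it, job 5 must finish by day 26. Backing off its 3-day duration gives a latest start of day 23.
Job 4 feeds into job 5 (must start by day 23); so job 4 must finish by day 23 and therefore start by day 22.

22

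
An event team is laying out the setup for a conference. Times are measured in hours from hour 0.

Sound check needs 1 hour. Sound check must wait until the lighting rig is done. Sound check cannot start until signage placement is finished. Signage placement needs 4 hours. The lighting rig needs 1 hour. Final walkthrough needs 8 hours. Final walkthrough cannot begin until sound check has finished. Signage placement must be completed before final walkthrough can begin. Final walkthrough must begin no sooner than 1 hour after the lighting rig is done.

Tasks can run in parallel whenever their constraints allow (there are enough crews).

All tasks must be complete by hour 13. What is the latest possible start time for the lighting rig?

Final walkthrough must finish by hour 13; it takes 8 hours, so it must start by 13 − 8 = hour 5.
Sound check must finish before final walkthrough (must start by hour 5). With a 1-hour duration, sound check must start by 5 − 1 = hour 4.
For the lighting rig: sound check (must start by hour 4); final walkthrough (must start by hour 5, minus 1-hour gap → hour 4). The most restrictive is hour 4; with a 1-hour duration, the lighting rig must start by hour 3.

3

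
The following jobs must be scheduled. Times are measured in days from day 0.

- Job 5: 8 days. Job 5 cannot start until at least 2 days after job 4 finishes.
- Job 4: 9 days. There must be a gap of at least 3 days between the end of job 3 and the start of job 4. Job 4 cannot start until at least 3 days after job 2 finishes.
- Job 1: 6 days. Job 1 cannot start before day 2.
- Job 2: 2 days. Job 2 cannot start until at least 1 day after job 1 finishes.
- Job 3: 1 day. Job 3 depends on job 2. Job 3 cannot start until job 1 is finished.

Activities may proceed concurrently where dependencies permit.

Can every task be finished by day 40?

Yes

Job 1 waits on its own release at day 2, so it starts at day 2 and finishes at 2 + 6 = day 8.
After job 1 (finishes day 8, plus 1-day gap → day 9), job 2 can start at day 9 and finishes at day 11.
Job 3 has to wait for job 2 (finishes day 11); job 1 (finishes day 8). The latest of these is day 11, so job 3 runs day 11 to 11 + 1 = day 12.
For job 4: job 3 (finishes day 12, plus 3-day gap → day 15); job 2 (finishes day 11, plus 3-day gap → day 14). Taking the maximum gives a start of day 15, and it finishes at 15 + 9 = day 24.
Job 5 cannot begin until job 4 (finishes day 24, plus 2-day gap → day 26). It runs from day 26 to 26 + 8 = day 34.
Every task is finished by day 34, which is no later than the deadline of 40, so the schedule is feasible.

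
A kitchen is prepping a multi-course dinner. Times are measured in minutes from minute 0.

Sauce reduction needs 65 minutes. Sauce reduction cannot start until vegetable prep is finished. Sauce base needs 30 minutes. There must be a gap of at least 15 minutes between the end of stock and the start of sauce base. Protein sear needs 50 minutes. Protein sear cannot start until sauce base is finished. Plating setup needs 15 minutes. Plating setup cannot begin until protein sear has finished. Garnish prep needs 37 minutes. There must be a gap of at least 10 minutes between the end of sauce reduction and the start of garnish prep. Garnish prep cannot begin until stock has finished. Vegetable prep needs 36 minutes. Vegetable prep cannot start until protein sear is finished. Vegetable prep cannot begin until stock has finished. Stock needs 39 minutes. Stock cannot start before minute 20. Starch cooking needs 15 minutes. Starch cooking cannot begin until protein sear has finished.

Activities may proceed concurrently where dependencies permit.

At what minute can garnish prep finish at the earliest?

302

After its own release at minute 20, stock can start at minute 20 and finishes at minute 59.
Sauce base waits on stock (finishes minute 59, plus 15-minute gap → minute 74), so it starts at minute 74 and finishes at 74 + 30 = minute 104.
Protein sear waits on sauce base (finishes minute 104), so it starts at minute 104 and finishes at 104 + 50 = minute 154.
Vegetable prep needs all of protein sear (finishes minute 154); stock (finishes minute 59). That puts its earliest start at minute 154; it finishes at 154 + 36 = minute 190.
After vegetable prep (finishes minute 190), sauce reduction can start at minute 190 and finishes at minute 255.
Garnish prep cannot start until sauce reduction (finishes minute 255, plus 10-minute gap → minute 265); stock (finishes minute 59). The controlling bound is minute 265, so garnish prep finishes at 265 + 37 = minute 302.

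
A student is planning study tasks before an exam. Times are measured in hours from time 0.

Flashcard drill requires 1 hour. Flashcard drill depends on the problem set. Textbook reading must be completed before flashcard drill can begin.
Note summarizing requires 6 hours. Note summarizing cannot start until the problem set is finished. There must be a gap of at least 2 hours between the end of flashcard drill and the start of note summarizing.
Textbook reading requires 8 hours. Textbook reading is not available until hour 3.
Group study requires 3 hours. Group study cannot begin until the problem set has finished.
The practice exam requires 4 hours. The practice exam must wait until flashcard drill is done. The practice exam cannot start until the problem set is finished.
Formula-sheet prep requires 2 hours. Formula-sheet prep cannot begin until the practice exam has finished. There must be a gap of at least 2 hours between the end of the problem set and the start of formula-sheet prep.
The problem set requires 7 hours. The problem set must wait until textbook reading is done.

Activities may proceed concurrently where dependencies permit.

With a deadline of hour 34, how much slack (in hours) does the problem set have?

Textbook reading waits on its own release at hour 3, so it starts at hour 3 and finishes at 3 + 8 = hour 11.
After textbook reading (finishes hour 11), the problem set can start at hour 11 and finishes at hour 18.

Working backward from the deadline:
To finish by hour 34, formula-sheet prep (duration 2) must start no later than hour 32.
The practice exam feeds into formula-sheet prep (must start by hour 32); so the practice exam must finish by hour 32 and therefore start by hour 28.
Note summarizing has no dependents, so it just needs to finish by hour 34. Starting by 34 − 6 = hour 28 achieves that.
Flashcard drill has several dependents: the practice exam (must start by hour 28); note summarizing (must start by hour 28, minus 2-hour gap → hour 26). The earliest of those limits is hour 26, so flashcard drill must start by 26 − 1 = hour 25.
To finish by hour 34, group study (duration 3) must start no later than hour 31.
The problem set must finish in time for flashcard drill (must start by hour 25); the practice exam (must start by hour 28); group study (must start by hour 31); note summarizing (must start by hour 28); formula-sheet prep (must start by hour 32, minus 2-hour gap → hour 30). The tightest is hour 25, so the problem set must start by 25 − 7 = hour 18.
So the problem set can start as early as hour 11 and as late as hour 18, giving 18 − 11 = 7 hours of slack.

7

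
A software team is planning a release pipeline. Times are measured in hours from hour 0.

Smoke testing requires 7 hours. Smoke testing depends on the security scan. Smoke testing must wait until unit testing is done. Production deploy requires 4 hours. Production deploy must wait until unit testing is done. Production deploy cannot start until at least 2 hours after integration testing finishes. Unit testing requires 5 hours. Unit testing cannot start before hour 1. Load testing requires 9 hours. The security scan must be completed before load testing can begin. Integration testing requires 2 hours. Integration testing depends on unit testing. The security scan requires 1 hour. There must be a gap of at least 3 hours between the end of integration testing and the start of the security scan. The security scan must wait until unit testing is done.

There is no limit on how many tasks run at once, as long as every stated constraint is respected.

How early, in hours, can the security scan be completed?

Unit testing waits on its own release at hour 1, so it starts at hour 1 and finishes at 1 + 5 = hour 6.
Integration testing cannot begin until unit testing (finishes hour 6). It runs from hour 6 to 6 + 2 = hour 8.
The security scan has to wait for integration testing (finishes hour 8, plus 3-hour gap → hour 11); unit testing (finishes hour 6). The latest of these is hour 11, so the security scan runs hour 11 to 11 + 1 = hour 12.

12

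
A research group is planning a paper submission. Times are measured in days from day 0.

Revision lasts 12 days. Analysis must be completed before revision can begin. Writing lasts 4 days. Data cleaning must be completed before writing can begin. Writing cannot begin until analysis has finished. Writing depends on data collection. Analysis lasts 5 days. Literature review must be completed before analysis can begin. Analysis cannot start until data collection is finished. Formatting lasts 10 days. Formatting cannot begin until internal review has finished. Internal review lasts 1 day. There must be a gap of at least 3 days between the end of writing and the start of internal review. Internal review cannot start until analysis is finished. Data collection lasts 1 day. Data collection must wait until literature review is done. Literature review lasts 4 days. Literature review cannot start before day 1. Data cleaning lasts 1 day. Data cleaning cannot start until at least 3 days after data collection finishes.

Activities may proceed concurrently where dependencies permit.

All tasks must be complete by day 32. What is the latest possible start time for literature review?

4

Formatting has no dependents, so it just needs to finish by day 32. Starting by 32 − 10 = day 22 achieves that.
Internal review must finish before formatting (must start by day 22). With a 1-day duration, internal review must start by 22 − 1 = day 21.
Writing feeds into internal review (must start by day 21, minus 3-day gap → day 18); so writing must finish by day 18 and therefore start by day 14.
Data cleaning feeds into writing (must start by day 14); so data cleaning must finish by day 14 and therefore start by day 13.
Revision has no dependents, so it just needs to finish by day 32. Starting by 32 − 12 = day 20 achieves that.
Analysis has several dependents: writing (must start by day 14); internal review (must start by day 21); revision (must start by day 20). The earliest of those limits is day 14, so analysis must start by 14 − 5 = day 9.
For data collection: data cleaning (must start by day 13, minus 3-day gap → day 10); analysis (must start by day 9); writing (must start by day 14). The most restrictive is day 9; with a 1-day duration, data collection must start by day 8.
For literature review: data collection (must start by day 8); analysis (must start by day 9). The most restrictive is day 8; with a 4-day duration, literature review must start by day 4.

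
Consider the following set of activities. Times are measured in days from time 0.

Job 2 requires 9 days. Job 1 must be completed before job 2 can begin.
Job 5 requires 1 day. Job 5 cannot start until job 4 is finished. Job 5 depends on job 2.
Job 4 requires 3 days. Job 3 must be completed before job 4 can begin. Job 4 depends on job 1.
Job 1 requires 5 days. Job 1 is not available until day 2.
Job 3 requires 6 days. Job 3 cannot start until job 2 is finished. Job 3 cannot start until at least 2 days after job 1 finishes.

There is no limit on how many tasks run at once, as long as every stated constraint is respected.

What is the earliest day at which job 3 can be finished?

22

Job 1 cannot begin until its own release at day 2. It runs from day 2 to 2 + 5 = day 7.
After job 1 (finishes day 7), job 2 can start at day 7 and finishes at day 16.
Job 3 needs all of job 2 (finishes day 16); job 1 (finishes day 7, plus 2-day gap → day 9). That puts its earliest start at day 16; it finishes at 16 + 6 = day 22.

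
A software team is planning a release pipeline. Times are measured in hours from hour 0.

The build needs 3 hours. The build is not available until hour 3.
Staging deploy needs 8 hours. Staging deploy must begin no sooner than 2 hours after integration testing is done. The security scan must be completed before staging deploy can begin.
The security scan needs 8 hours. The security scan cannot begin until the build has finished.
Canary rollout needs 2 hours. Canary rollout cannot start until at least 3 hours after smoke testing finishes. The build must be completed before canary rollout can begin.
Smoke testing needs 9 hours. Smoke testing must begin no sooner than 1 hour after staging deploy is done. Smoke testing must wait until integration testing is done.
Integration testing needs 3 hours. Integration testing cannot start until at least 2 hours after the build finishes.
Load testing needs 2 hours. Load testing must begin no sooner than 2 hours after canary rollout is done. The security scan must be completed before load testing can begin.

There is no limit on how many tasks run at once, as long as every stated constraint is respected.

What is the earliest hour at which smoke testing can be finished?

The build waits on its own release at hour 3, so it starts at hour 3 and finishes at 3 + 3 = hour 6.
The security scan waits on the build (finishes hour 6), so it starts at hour 6 and finishes at 6 + 8 = hour 14.
Integration testing waits on the build (finishes hour 6, plus 2-hour gap → hour 8), so it starts at hour 8 and finishes at 8 + 3 = hour 11.
Staging deploy needs all of integration testing (finishes hour 11, plus 2-hour gap → hour 13); the security scan (finishes hour 14). That puts its earliest start at hour 14; it finishes at 14 + 8 = hour 22.
Smoke testing has to wait for staging deploy (finishes hour 22, plus 1-hour gap → hour 23); integration testing (finishes hour 11). The latest of these is hour 23, so smoke testing runs hour 23 to 23 + 9 = hour 32.

32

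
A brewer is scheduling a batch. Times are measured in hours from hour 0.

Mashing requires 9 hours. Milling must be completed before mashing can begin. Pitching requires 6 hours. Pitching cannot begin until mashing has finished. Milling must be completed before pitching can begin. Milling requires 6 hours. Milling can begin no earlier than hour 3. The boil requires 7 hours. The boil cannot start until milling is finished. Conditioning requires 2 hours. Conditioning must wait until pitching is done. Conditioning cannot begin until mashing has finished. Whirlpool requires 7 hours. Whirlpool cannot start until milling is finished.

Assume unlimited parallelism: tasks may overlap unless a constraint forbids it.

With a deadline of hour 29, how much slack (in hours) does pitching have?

Milling cannot begin until its own release at hour 3. It runs from hour 3 to 3 + 6 = hour 9.
Mashing cannot begin until milling (finishes hour 9). It runs from hour 9 to 9 + 9 = hour 18.
Pitching needs all of mashing (finishes hour 18); milling (finishes hour 9). That puts its earliest start at hour 18; it finishes at 18 + 6 = hour 24.

Working backward from the deadline:
Conditioning has no dependents, so it just needs to finish by hour 29. Starting by 29 − 2 = hour 27 achieves that.
Pitching must finish before conditioning (must start by hour 27). With a 6-hour duration, pitching must start by 27 − 6 = hour 21.
So pitching can start as early as hour 18 and as late as hour 21, giving 21 − 18 = 3 hours of slack.

3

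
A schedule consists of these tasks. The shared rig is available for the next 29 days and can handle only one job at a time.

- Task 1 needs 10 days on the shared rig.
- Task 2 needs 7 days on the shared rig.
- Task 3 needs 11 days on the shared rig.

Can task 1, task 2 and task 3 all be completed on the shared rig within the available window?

Yes

Running back to back, the jobs need 10 + 7 + 11 = 28 days on the shared rig.
Since 28 ≤ 29, they fit within the window.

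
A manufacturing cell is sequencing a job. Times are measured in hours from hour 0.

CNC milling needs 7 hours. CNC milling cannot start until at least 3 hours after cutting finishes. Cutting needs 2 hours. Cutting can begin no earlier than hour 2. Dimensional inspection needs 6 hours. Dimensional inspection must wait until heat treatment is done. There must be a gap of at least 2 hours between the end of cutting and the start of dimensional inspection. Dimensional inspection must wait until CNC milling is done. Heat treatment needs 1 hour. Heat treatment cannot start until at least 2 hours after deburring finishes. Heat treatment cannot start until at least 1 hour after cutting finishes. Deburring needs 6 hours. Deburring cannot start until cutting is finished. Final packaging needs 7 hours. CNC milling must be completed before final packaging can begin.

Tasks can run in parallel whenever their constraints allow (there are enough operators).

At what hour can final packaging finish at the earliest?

Cutting cannot begin until its own release at hour 2. It runs from hour 2 to 2 + 2 = hour 4.
After cutting (finishes hour 4, plus 3-hour gap → hour 7), CNC milling can start at hour 7 and finishes at hour 14.
Final packaging cannot begin until CNC milling (finishes hour 14). It runs from hour 14 to 14 + 7 = hour 21.

21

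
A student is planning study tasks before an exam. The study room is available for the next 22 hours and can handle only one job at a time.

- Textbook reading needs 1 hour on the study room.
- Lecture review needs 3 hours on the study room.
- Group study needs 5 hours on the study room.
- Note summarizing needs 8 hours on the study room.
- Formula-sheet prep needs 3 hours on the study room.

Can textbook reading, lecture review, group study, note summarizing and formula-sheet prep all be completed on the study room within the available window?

Running back to back, the jobs need 1 + 3 + 5 + 8 + 3 = 20 hours on the study room.
Since 20 ≤ 22, they fit within the window.

Yes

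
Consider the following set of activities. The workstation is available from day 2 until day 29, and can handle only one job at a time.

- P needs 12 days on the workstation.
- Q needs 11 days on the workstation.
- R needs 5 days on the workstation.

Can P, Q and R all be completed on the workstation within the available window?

No

The workstation window is 29 − 2 = 27 days.
Running back to back, the jobs need 12 + 11 + 5 = 28 days on the workstation.
Since 28 > 27, they cannot all fit.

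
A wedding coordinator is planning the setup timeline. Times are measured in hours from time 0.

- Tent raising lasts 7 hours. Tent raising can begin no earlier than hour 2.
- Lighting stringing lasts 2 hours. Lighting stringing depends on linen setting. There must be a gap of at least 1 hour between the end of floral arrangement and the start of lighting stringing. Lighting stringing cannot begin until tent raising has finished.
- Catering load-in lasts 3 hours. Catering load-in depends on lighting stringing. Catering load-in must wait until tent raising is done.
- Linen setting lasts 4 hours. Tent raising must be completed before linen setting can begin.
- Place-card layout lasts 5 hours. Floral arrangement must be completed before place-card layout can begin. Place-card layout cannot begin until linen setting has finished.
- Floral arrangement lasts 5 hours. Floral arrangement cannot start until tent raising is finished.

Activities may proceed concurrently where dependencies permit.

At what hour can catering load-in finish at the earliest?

Tent raising waits on its own release at hour 2, so it starts at hour 2 and finishes at 2 + 7 = hour 9.
After tent raising (finishes hour 9), floral arrangement can start at hour 9 and finishes at hour 14.
After tent raising (finishes hour 9), linen setting can start at hour 9 and finishes at hour 13.
Lighting stringing needs all of linen setting (finishes hour 13); floral arrangement (finishes hour 14, plus 1-hour gap → hour 15); tent raising (finishes hour 9). That puts its earliest start at hour 15; it finishes at 15 + 2 = hour 17.
Catering load-in has to wait for lighting stringing (finishes hour 17); tent raising (finishes hour 9). The latest of these is hour 17, so catering load-in runs hour 17 to 17 + 3 = hour 20.

20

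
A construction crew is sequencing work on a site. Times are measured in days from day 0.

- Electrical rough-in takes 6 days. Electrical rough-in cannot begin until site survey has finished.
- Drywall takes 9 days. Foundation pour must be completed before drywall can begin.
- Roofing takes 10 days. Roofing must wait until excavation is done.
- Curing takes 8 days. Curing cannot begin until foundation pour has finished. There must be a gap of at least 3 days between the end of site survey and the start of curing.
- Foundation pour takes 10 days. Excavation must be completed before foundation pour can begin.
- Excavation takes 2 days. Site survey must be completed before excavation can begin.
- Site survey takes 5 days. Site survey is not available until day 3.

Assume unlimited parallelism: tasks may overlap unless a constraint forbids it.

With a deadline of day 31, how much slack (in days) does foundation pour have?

After its own release at day 3, site survey can start at day 3 and finishes at day 8.
Excavation waits on site survey (finishes day 8), so it starts at day 8 and finishes at 8 + 2 = day 10.
After excavation (finishes day 10), foundation pour can start at day 10 and finishes at day 20.

Working backward from the deadline:
Nothing follows curing; the deadline of day 31 is its only limit. It must start by 31 − 8 = day 23.
Nothing follows drywall; the deadline of day 31 is its only limit. It must start by 31 − 9 = day 22.
For foundation pour: curing (must start by day 23); drywall (must start by day 22). The most restrictive is day 22; with a 10-day duration, foundation pour must start by day 12.
So foundation pour can start as early as day 10 and as late as day 12, giving 12 − 10 = 2 days of slack.

2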